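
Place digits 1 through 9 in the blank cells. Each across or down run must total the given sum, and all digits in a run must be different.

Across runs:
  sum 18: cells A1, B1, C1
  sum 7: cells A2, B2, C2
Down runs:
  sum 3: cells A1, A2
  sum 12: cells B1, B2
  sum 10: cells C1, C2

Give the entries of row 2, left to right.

7 in 3 cells must be {1,2,4}; 3 in 2 cells must be {1,2}.
The 7 across and the 12 down share only 4, so B2 = 4.
B1 = 12 − 4 = 8 completes the 12 down.
Given what's placed, A1 must be 1 to fit the 18 across and 3 down.
C1 = 18 − 9 = 9 completes the 18 across.
A2 = 3 − 1 = 2 completes the 3 down.
C2 = 7 − 6 = 1 completes the 7 across.

2 4 1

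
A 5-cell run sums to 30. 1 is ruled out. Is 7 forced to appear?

Counterexample: {2,5,6,8,9} sums to 30 under that restriction without using 7.

No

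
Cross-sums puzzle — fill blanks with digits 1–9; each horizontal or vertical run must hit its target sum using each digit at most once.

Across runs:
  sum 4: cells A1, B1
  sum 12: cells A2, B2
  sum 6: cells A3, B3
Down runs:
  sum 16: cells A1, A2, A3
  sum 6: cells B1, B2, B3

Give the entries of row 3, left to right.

4 2

4 in 2 cells must be {1,3}; 6 in 3 cells must be {1,2,3}.
The 12 across and the 6 down share only 3, so B2 = 3.
Given what's placed, B1 must be 1 to fit the 4 across and 6 down.
A2 = 12 − 3 = 9 completes the 12 across.
B3 = 6 − 4 = 2 completes the 6 down.
A1 = 4 − 1 = 3 completes the 4 across.
A3 = 6 − 2 = 4 completes the 6 across.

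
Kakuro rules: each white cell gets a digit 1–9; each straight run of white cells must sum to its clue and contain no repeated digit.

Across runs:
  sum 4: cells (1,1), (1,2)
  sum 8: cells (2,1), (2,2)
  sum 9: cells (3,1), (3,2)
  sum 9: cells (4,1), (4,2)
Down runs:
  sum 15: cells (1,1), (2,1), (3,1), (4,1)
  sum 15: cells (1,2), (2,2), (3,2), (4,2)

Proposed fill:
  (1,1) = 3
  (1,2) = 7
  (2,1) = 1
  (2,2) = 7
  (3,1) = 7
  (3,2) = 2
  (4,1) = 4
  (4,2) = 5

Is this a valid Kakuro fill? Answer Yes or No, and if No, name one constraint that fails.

No — the across run (1,1)–(1,2) sums to 10, not 4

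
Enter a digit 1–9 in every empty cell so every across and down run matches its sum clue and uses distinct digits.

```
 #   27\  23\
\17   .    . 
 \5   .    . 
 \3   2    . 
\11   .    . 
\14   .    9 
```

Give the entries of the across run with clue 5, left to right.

17 in 2 cells must be {8,9}; 3 in 2 cells must be {1,2}.
R1C2 = 8: the only remaining digit allowed by both the 17 across and the 23 down.
R3C2 = 3 − 2 = 1 completes the 3 across.
R5C1 = 14 − 9 = 5 completes the 14 across.
R1C1 = 17 − 8 = 9 completes the 17 across.
No cell is forced outright now. R2C1 can only be 3 or 4 (the digits allowed by both its 5 across and its 27 down). If R2C1 = 4: then R2C2 would have to be in {1} for the 5 across but in {2,3} for the 23 down — contradiction. So R2C1 = 3.
R2C2 = 5 − 3 = 2 completes the 5 across.

3 2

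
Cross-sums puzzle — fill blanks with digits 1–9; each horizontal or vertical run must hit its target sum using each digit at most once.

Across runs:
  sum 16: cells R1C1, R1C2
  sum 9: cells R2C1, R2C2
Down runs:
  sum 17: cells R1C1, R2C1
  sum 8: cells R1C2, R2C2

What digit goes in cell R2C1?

8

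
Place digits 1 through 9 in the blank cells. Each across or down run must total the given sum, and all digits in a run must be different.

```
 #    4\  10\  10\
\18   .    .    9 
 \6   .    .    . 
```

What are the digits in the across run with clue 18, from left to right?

6 in 3 cells must be {1,2,3}; 4 in 2 cells must be {1,3}.
R2C3 = 10 − 9 = 1 completes the 10 down.
Given what's placed, R2C1 must be 3 to fit the 6 across and 4 down.
R2C2 = 6 − 4 = 2 completes the 6 across.
R1C1 = 4 − 3 = 1 completes the 4 down.
R1C2 = 18 − 10 = 8 completes the 18 across.

1 8 9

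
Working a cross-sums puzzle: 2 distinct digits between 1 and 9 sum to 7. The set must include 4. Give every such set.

{3,4}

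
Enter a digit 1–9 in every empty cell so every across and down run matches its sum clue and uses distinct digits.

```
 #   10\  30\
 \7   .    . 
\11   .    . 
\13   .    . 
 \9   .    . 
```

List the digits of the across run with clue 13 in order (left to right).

10 in 4 cells must be {1,2,3,4}; 30 in 4 cells must be {6,7,8,9}.
Only 6 fits R1C2 under both its across sum 7 and down sum 30.
The 13 across and the 10 down share only 4, so R3C1 = 4.
R3C2 = 13 − 4 = 9 completes the 13 across.

4, 9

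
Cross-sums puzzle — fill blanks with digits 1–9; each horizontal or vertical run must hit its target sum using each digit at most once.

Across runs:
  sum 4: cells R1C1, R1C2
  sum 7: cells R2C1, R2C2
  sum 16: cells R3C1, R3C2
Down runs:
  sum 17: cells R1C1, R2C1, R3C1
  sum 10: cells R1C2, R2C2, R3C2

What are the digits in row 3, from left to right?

9 7

4 in 2 cells must be {1,3}; 16 in 2 cells must be {7,9}.
The 16 across and the 10 down share only 7, so R3C2 = 7.
Given what's placed, R1C2 must be 1 to fit the 4 across and 10 down.
R2C2 = 10 − 8 = 2 completes the 10 down.
R3C1 = 16 − 7 = 9 completes the 16 across.
R1C1 = 4 − 1 = 3 completes the 4 across.
R2C1 = 7 − 2 = 5 completes the 7 across.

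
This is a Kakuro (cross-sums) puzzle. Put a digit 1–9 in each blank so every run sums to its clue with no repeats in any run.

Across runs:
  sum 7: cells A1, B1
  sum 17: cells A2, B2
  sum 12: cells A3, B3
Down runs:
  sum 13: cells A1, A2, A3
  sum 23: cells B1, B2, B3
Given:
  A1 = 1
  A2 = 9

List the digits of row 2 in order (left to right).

9, 8

17 in 2 cells must be {8,9}; 23 in 3 cells must be {6,8,9}.
B1 = 7 − 1 = 6 completes the 7 across.
B2 = 17 − 9 = 8 completes the 17 across.
A3 = 13 − 10 = 3 completes the 13 down.
B3 = 12 − 3 = 9 completes the 12 across.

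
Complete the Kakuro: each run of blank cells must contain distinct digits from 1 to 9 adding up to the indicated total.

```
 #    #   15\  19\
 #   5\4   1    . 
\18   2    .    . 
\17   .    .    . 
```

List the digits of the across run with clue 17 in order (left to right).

4 in 2 cells must be {1,3}.
R1C3 = 4 − 1 = 3 completes the 4 across.
Given what's placed, R2C2 must be 9 to fit the 18 across and 15 down.
R2C3 = 18 − 11 = 7 completes the 18 across.
R3C1 = 5 − 2 = 3 completes the 5 down.
R3C2 = 15 − 10 = 5 completes the 15 down.
R3C3 = 17 − 8 = 9 completes the 17 across.

3 5 9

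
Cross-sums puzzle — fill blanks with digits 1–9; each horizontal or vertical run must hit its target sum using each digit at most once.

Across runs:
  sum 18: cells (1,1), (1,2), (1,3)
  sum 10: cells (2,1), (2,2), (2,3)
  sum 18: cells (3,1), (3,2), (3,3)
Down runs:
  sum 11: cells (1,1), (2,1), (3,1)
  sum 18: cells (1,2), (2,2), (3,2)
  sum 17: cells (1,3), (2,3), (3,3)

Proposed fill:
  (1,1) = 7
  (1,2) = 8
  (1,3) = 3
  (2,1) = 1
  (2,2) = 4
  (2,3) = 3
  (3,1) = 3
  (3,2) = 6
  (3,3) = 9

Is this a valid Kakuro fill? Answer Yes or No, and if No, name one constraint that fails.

No — the across run (2,1)–(2,3) sums to 8, not 10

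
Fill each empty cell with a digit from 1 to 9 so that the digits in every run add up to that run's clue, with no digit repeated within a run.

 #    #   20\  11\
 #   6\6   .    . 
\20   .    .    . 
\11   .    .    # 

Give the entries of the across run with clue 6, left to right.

4 2

Nothing is forced directly, so branch on R1C2, whose candidates are 4 or 5. If R1C2 = 5: then R1C3 would have to be in {1} for the 6 across but in {2,3,4,5,6,7,8,9} for the 11 down — contradiction. So R1C2 = 4.
R1C3 = 6 − 4 = 2 completes the 6 across.
R2C3 = 11 − 2 = 9 completes the 11 down.
R2C2 = 7: the only remaining digit allowed by both the 20 across and the 20 down.
R3C2 = 20 − 11 = 9 completes the 20 down.
R2C1 = 20 − 16 = 4 completes the 20 across.
R3C1 = 11 − 9 = 2 completes the 11 across.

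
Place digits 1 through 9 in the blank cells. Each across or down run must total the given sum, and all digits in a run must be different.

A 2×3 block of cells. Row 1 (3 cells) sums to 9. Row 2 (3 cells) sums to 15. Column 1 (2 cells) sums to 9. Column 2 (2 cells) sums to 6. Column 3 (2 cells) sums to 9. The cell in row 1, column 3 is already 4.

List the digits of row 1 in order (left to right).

3, 2, 4

(1,2) = 2: the only remaining digit allowed by both the 9 across and the 6 down.
(2,2) = 6 − 2 = 4 completes the 6 down.
(2,3) = 9 − 4 = 5 completes the 9 down.
(1,1) = 9 − 6 = 3 completes the 9 across.
(2,1) = 15 − 9 = 6 completes the 15 across.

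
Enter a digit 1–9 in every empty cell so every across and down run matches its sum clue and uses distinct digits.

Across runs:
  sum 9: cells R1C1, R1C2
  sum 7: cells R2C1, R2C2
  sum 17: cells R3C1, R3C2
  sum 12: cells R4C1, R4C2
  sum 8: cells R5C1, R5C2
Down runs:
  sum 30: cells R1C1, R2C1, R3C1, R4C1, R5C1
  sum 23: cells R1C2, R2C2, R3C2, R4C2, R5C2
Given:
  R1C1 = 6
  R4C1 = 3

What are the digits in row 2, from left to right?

5, 2

17 in 2 cells must be {8,9}.
R1C2 = 9 − 6 = 3 completes the 9 across.
R4C2 = 12 − 3 = 9 completes the 12 across.
R3C2 = 8: the only remaining digit allowed by both the 17 across and the 23 down.
R3C1 = 17 − 8 = 9 completes the 17 across.
Nothing is forced directly, so branch on R2C1, whose candidates are 4 or 5. If R2C1 = 4: then R2C2 would have to be in {3} for the 7 across but in {1,2} for the 23 down — contradiction. So R2C1 = 5.
R2C2 = 7 − 5 = 2 completes the 7 across.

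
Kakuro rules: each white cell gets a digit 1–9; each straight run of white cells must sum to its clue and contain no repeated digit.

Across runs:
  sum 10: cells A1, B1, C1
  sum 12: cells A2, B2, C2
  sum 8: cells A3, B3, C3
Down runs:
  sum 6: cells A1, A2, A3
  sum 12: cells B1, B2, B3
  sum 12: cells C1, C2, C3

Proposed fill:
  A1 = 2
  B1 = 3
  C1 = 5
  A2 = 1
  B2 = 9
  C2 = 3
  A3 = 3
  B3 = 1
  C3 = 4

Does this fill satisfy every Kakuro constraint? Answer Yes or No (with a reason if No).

No — the across run A2–C2 sums to 13, not 12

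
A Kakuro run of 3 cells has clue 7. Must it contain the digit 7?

The only way to make 7 from 3 distinct digits is {1,2,4}, which does not contain 7.

No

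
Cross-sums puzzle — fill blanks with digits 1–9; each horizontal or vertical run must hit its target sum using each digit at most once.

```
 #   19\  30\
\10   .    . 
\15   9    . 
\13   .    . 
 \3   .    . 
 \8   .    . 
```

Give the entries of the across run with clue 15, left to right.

9, 6

3 in 2 cells must be {1,2}.
R2C2 = 15 − 9 = 6 completes the 15 across.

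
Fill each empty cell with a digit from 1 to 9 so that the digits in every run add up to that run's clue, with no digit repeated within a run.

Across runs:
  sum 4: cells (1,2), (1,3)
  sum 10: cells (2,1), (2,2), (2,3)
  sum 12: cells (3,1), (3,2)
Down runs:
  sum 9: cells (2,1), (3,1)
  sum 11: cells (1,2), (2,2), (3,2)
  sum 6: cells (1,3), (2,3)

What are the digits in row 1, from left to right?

4 in 2 cells must be {1,3}.
The 4 across and the 6 down share only 1, so (1,3) = 1.
(2,3) = 6 − 1 = 5 completes the 6 down.
(1,2) = 4 − 1 = 3 completes the 4 across.
(3,2) = 7: the only remaining digit allowed by both the 12 across and the 11 down.
(2,2) = 11 − 10 = 1 completes the 11 down.
(3,1) = 12 − 7 = 5 completes the 12 across.
(2,1) = 10 − 6 = 4 completes the 10 across.

3 1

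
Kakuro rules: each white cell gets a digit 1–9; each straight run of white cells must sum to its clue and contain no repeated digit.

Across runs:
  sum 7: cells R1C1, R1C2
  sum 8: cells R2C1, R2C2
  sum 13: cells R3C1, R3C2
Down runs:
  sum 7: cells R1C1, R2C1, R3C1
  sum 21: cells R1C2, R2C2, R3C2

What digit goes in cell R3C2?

7 in 3 cells must be {1,2,4}.
The 13 across and the 7 down share only 4, so R3C1 = 4.
R3C2 = 13 − 4 = 9 completes the 13 across.
Nothing is forced directly, so branch on R1C1, whose candidates are 1 or 2. If R1C1 = 1: then R1C2 would have to be in {6} for the 7 across but in {4,5,7,8} for the 21 down — contradiction. So R1C1 = 2.
R1C2 = 7 − 2 = 5 completes the 7 across.
R2C1 = 7 − 6 = 1 completes the 7 down.
R2C2 = 8 − 1 = 7 completes the 8 across.

9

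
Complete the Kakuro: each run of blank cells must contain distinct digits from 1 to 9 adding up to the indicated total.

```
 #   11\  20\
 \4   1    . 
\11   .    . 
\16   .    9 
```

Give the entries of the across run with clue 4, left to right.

4 in 2 cells must be {1,3}; 16 in 2 cells must be {7,9}.
R1C2 = 4 − 1 = 3 completes the 4 across.
R2C2 = 20 − 12 = 8 completes the 20 down.
R3C1 = 16 − 9 = 7 completes the 16 across.
R2C1 = 11 − 8 = 3 completes the 11 across.

1 3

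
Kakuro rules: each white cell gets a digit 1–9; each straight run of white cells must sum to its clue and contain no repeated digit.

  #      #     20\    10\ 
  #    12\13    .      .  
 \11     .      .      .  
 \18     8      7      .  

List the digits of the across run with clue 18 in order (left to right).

8 7 3

R2C1 = 12 − 8 = 4 completes the 12 down.
R2C2 = 5: the only remaining digit allowed by both the 11 across and the 20 down.
R2C3 = 11 − 9 = 2 completes the 11 across.
R3C3 = 18 − 15 = 3 completes the 18 across.
R1C2 = 20 − 12 = 8 completes the 20 down.
R1C3 = 13 − 8 = 5 completes the 13 across.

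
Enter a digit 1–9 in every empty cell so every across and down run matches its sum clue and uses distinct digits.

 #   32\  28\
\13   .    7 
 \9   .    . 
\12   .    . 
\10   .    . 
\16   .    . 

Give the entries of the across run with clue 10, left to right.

16 in 2 cells must be {7,9}.
R1C1 = 13 − 7 = 6 completes the 13 across.
R5C2 = 9: the only remaining digit allowed by both the 16 across and the 28 down.
R5C1 = 16 − 9 = 7 completes the 16 across.
Nothing is forced directly, so branch on R2C1, whose candidates are 2 or 8. If R2C1 = 2: then R2C2 would have to be in {7} for the 9 across but in {1,2,3,4,5,6,8} for the 28 down — contradiction. So R2C1 = 8.
R2C2 = 9 − 8 = 1 completes the 9 across.
R3C1 = 9: the only remaining digit allowed by both the 12 across and the 32 down.
R3C2 = 12 − 9 = 3 completes the 12 across.
R4C1 = 32 − 30 = 2 completes the 32 down.
R4C2 = 10 − 2 = 8 completes the 10 across.

2, 8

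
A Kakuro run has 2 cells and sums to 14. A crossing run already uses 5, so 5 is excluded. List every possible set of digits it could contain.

{6,8}

2 distinct digits from 1–9 sum between 3 and 17.
Dropping sets that contain 5.
Only one set works: {6,8}.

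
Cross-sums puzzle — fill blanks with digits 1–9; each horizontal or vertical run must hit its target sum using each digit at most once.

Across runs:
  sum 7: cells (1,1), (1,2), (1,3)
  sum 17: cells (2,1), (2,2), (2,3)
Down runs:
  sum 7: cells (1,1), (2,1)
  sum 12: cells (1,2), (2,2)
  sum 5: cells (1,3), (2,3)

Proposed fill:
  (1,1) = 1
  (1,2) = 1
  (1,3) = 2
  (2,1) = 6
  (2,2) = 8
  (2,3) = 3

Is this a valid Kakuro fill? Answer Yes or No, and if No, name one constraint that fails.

No — the down run (1,2)–(2,2) sums to 9, not 12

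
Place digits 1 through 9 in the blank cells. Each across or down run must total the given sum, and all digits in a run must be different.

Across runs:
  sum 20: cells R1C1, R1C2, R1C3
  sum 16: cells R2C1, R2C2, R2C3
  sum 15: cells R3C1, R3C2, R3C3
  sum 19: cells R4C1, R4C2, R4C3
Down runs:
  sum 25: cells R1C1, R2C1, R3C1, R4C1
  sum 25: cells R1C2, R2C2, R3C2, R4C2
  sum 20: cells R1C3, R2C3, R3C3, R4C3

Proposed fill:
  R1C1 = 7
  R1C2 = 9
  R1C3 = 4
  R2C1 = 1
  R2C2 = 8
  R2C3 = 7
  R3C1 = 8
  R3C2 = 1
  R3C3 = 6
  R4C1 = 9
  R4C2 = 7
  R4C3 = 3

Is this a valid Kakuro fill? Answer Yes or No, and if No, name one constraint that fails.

Across: 7+9+4=20; 1+8+7=16; 8+1+6=15; 9+7+3=19. Down: 7+1+8+9=25; 9+8+1+7=25; 4+7+6+3=20. No digit repeats within any run.

Yes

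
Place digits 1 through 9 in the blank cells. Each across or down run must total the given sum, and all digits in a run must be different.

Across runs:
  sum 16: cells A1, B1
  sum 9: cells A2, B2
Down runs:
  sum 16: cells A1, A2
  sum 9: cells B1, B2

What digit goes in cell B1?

7

16 in 2 cells must be {7,9}.
The 16 across and the 9 down share only 7, so B1 = 7.
The 9 across and the 16 down share only 7, so A2 = 7.
B2 = 9 − 7 = 2 completes the 9 across.
A1 = 16 − 7 = 9 completes the 16 across.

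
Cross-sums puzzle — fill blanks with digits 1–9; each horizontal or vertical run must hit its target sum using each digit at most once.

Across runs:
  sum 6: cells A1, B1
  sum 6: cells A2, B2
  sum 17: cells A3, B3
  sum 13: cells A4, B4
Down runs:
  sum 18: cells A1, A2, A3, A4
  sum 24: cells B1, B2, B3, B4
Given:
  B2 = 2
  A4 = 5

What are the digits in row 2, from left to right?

17 in 2 cells must be {8,9}.
Given what's placed, B1 must be 5 to fit the 6 across and 24 down.
A2 = 6 − 2 = 4 completes the 6 across.
Given what's placed, A3 must be 8 to fit the 17 across and 18 down.
B3 = 17 − 8 = 9 completes the 17 across.
B4 = 13 − 5 = 8 completes the 13 across.
A1 = 6 − 5 = 1 completes the 6 across.

4, 2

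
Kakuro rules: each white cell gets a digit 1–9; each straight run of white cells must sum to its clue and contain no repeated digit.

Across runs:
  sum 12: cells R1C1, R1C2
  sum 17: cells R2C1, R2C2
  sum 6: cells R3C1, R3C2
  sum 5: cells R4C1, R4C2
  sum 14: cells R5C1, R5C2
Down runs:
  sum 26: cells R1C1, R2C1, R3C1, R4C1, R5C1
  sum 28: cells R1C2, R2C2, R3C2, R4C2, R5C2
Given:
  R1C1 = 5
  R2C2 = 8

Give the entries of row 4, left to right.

17 in 2 cells must be {8,9}.
R1C2 = 12 − 5 = 7 completes the 12 across.
R2C1 = 17 − 8 = 9 completes the 17 across.
Nothing is forced directly, so branch on R5C1, whose candidates are 6 or 8. If R5C1 = 6: then R5C2 would have to be in {8} for the 14 across but in {1,2,3,4,5,6,9} for the 28 down — contradiction. So R5C1 = 8.
Given what's placed, R3C1 must be 1 to fit the 6 across and 26 down.
R3C2 = 6 − 1 = 5 completes the 6 across.
R4C1 = 26 − 23 = 3 completes the 26 down.
R4C2 = 5 − 3 = 2 completes the 5 across.

3, 2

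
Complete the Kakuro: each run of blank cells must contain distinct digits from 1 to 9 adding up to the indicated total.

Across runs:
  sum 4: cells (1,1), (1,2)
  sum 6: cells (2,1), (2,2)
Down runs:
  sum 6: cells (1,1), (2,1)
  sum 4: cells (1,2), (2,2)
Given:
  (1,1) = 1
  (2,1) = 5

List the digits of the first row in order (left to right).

1, 3

4 in 2 cells must be {1,3}.
(1,2) = 4 − 1 = 3 completes the 4 across.
(2,2) = 6 − 5 = 1 completes the 6 across.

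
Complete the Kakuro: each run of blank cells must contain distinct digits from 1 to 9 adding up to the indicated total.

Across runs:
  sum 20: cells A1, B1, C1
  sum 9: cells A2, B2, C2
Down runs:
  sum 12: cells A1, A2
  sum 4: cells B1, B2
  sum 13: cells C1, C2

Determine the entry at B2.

4 in 2 cells must be {1,3}.
The 20 across and the 4 down share only 3, so B1 = 3.
B2 = 4 − 3 = 1 completes the 4 down.
Nothing is forced directly, so branch on A2, whose candidates are 3 or 5. If A2 = 5: then A1 would have to be in {8,9} for the 20 across but in {7} for the 12 down — contradiction. So A2 = 3.
A1 = 12 − 3 = 9 completes the 12 down.
C1 = 20 − 12 = 8 completes the 20 across.
C2 = 9 − 4 = 5 completes the 9 across.

1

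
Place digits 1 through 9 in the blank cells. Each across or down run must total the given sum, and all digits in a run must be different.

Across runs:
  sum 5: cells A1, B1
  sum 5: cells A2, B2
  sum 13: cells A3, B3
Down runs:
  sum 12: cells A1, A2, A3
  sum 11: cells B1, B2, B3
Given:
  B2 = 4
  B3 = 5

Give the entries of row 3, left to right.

B1 = 11 − 9 = 2 completes the 11 down.
A2 = 5 − 4 = 1 completes the 5 across.
A3 = 13 − 5 = 8 completes the 13 across.
A1 = 5 − 2 = 3 completes the 5 across.

8 5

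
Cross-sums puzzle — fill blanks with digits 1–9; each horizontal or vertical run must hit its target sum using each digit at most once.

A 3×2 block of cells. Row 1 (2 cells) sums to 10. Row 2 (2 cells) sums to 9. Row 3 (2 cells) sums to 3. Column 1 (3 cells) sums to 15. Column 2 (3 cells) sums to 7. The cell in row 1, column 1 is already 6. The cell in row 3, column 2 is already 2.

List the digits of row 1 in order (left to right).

3 in 2 cells must be {1,2}; 7 in 3 cells must be {1,2,4}.
(1,2) = 10 − 6 = 4 completes the 10 across.
(2,2) = 7 − 6 = 1 completes the 7 down.
(3,1) = 3 − 2 = 1 completes the 3 across.
(2,1) = 9 − 1 = 8 completes the 9 across.

6, 4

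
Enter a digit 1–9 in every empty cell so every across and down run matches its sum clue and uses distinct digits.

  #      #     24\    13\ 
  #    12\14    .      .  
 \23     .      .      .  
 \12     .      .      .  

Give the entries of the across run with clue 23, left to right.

23 in 3 cells must be {6,8,9}; 24 in 3 cells must be {7,8,9}.
Nothing is forced directly, so branch on R1C2, whose candidates are 8 or 9. If R1C2 = 8: that forces R1C3 = 6, R2C2 = 9, after which R2C3 would have to be in {6,8} for the 23 across but in {2,3,4,5} for the 13 down — contradiction. So R1C2 = 9.
R1C3 = 14 − 9 = 5 completes the 14 across.
Given what's placed, R2C2 must be 8 to fit the 23 across and 24 down.
R2C3 = 6: the only remaining digit allowed by both the 23 across and the 13 down.
R3C2 = 24 − 17 = 7 completes the 24 down.
R3C3 = 13 − 11 = 2 completes the 13 down.
R2C1 = 23 − 14 = 9 completes the 23 across.

9, 8, 6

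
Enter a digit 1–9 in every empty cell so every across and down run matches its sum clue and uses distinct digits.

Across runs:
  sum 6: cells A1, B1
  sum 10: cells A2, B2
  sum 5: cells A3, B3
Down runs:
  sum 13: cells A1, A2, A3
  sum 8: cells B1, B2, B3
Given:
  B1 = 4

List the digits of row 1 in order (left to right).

2 4

A1 = 6 − 4 = 2 completes the 6 across.
Nothing is forced directly, so branch on B2, whose candidates are 1 or 3. If B2 = 1: then A2 would have to be in {9} for the 10 across but in {3,4,5,6,7,8} for the 13 down — contradiction. So B2 = 3.
A2 = 10 − 3 = 7 completes the 10 across.
A3 = 13 − 9 = 4 completes the 13 down.
B3 = 5 − 4 = 1 completes the 5 across.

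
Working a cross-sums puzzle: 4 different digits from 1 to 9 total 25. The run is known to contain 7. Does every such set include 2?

No

Counterexample: {1,7,8,9} sums to 25 under that restriction without using 2.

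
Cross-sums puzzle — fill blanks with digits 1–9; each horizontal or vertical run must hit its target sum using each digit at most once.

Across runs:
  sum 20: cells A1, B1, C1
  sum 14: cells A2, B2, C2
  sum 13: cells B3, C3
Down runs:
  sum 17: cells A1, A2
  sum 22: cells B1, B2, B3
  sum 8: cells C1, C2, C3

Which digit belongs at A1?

17 in 2 cells must be {8,9}.
Nothing is forced directly, so branch on C3, whose candidates are 4 or 5. If C3 = 5: then C1 would have to be in {3,4,5,6,7,8,9} for the 20 across but in {1,2} for the 8 down — contradiction. So C3 = 4.
Given what's placed, C1 must be 3 to fit the 20 across and 8 down.
C2 = 8 − 7 = 1 completes the 8 down.
B3 = 13 − 4 = 9 completes the 13 across.
B1 = 8: the only remaining digit allowed by both the 20 across and the 22 down.
B2 = 22 − 17 = 5 completes the 22 down.
A1 = 20 − 11 = 9 completes the 20 across.

9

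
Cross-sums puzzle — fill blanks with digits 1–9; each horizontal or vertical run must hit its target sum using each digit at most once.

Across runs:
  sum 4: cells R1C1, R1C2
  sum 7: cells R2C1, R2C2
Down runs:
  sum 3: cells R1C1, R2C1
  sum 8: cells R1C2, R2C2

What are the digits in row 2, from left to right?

4 in 2 cells must be {1,3}; 3 in 2 cells must be {1,2}.
The 4 across and the 3 down share only 1, so R1C1 = 1.
R1C2 = 4 − 1 = 3 completes the 4 across.
R2C1 = 3 − 1 = 2 completes the 3 down.
R2C2 = 7 − 2 = 5 completes the 7 across.

2 5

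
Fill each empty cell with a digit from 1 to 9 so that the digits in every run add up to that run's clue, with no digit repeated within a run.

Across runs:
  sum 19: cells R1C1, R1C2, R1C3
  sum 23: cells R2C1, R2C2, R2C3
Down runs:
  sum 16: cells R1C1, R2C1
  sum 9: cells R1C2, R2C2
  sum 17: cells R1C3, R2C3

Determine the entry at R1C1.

7

23 in 3 cells must be {6,8,9}; 16 in 2 cells must be {7,9}; 17 in 2 cells must be {8,9}.
The 23 across and the 16 down share only 9, so R2C1 = 9.
Given what's placed, R2C3 must be 8 to fit the 23 across and 17 down.
R1C1 = 16 − 9 = 7 completes the 16 down.
R1C3 = 17 − 8 = 9 completes the 17 down.
R2C2 = 23 − 17 = 6 completes the 23 across.
R1C2 = 19 − 16 = 3 completes the 19 across.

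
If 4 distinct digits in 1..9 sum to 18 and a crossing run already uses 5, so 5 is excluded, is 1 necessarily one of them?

No

Counterexample: {2,3,4,9} sums to 18 under that restriction without using 1.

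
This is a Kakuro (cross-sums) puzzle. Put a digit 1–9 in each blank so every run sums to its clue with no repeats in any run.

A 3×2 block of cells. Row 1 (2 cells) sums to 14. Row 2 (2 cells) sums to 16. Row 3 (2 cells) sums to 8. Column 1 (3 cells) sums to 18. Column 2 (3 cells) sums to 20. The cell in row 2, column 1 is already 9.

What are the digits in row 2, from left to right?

9 7

16 in 2 cells must be {7,9}.
(2,2) = 16 − 9 = 7 completes the 16 across.
Given what's placed, (3,2) must be 5 to fit the 8 across and 20 down.
(1,2) = 20 − 12 = 8 completes the 20 down.
(3,1) = 8 − 5 = 3 completes the 8 across.
(1,1) = 14 − 8 = 6 completes the 14 across.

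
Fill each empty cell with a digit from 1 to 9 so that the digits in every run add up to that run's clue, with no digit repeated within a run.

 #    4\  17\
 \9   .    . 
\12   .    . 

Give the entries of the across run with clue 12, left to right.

3, 9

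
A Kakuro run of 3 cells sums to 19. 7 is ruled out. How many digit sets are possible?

3

3 distinct digits from 1–9 sum between 6 and 24.
Dropping sets that contain 7.
Enumerating: {2,8,9}, {4,6,9}, {5,6,8}.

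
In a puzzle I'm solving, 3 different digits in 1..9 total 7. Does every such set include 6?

The only way to make 7 from 3 distinct digits is {1,2,4}, which does not contain 6.

No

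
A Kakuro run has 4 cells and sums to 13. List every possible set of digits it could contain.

{1,2,3,7}; {1,2,4,6}; {1,3,4,5}

4 distinct digits from 1–9 sum between 10 and 30.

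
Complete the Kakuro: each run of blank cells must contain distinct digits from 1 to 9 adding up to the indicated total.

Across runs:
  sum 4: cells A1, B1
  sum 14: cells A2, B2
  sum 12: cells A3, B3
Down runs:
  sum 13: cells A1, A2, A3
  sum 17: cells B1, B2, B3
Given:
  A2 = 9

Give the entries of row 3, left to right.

3 9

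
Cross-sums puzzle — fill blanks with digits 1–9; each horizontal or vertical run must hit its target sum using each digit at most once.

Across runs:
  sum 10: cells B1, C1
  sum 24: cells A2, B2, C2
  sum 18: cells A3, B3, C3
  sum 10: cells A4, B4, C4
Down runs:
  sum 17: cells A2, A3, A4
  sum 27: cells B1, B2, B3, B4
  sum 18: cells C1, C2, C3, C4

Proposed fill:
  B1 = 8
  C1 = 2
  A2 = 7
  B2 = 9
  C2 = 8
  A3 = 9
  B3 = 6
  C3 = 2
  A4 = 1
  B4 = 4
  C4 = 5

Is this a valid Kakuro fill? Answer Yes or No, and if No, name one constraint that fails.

No — the down run C1–C4 sums to 17, not 18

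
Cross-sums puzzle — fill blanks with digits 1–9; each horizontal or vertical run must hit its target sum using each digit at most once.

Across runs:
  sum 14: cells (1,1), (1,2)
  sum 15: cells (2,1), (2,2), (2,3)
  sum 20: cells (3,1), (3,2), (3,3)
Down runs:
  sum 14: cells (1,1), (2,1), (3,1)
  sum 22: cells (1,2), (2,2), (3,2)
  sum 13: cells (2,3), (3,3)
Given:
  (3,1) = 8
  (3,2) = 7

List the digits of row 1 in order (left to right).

5 9

(1,1) = 5: the only remaining digit allowed by both the 14 across and the 14 down.
(1,2) = 14 − 5 = 9 completes the 14 across.
(2,1) = 14 − 13 = 1 completes the 14 down.
(2,2) = 22 − 16 = 6 completes the 22 down.
(2,3) = 15 − 7 = 8 completes the 15 across.
(3,3) = 20 − 15 = 5 completes the 20 across.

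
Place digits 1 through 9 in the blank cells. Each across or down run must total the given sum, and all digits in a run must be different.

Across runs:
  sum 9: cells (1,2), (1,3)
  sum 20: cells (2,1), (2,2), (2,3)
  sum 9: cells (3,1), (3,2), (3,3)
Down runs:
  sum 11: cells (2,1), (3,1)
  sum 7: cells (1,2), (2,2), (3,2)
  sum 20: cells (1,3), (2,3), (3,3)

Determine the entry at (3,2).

2

7 in 3 cells must be {1,2,4}.
Only 4 fits (2,2) under both its across sum 20 and down sum 7.
Nothing is forced directly, so branch on (1,2), whose candidates are 1 or 2. If (1,2) = 2: that forces (1,3) = 7, (2,3) = 9, (3,2) = 1, after which (3,3) would have to be in {2,3,5,6} for the 9 across but in {4} for the 20 down — contradiction. So (1,2) = 1.
(1,3) = 9 − 1 = 8 completes the 9 across.
(3,2) = 7 − 5 = 2 completes the 7 down.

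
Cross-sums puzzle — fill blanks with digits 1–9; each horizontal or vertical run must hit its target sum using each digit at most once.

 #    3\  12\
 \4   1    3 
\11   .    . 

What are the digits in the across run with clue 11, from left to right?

2 9

4 in 2 cells must be {1,3}; 3 in 2 cells must be {1,2}.
R2C1 = 3 − 1 = 2 completes the 3 down.
R2C2 = 11 − 2 = 9 completes the 11 across.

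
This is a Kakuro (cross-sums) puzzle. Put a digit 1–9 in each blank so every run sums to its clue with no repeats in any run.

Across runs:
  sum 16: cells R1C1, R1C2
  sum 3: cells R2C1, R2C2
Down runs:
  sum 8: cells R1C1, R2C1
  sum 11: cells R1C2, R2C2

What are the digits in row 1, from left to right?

7, 9

16 in 2 cells must be {7,9}; 3 in 2 cells must be {1,2}.
The 16 across and the 8 down share only 7, so R1C1 = 7.
R1C2 = 16 − 7 = 9 completes the 16 across.
R2C1 = 8 − 7 = 1 completes the 8 down.
R2C2 = 3 − 1 = 2 completes the 3 across.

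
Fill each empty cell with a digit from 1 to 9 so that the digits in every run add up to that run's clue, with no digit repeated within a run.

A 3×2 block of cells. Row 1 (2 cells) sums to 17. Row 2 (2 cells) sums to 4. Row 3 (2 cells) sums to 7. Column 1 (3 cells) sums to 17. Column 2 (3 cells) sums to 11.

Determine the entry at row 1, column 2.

17 in 2 cells must be {8,9}; 4 in 2 cells must be {1,3}.
The 17 across and the 11 down share only 8, so (1,2) = 8.
Given what's placed, (2,2) must be 1 to fit the 4 across and 11 down.
(3,2) = 11 − 9 = 2 completes the 11 down.
(1,1) = 17 − 8 = 9 completes the 17 across.
(2,1) = 4 − 1 = 3 completes the 4 across.
(3,1) = 7 − 2 = 5 completes the 7 across.

8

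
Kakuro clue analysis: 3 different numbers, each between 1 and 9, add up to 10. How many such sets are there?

4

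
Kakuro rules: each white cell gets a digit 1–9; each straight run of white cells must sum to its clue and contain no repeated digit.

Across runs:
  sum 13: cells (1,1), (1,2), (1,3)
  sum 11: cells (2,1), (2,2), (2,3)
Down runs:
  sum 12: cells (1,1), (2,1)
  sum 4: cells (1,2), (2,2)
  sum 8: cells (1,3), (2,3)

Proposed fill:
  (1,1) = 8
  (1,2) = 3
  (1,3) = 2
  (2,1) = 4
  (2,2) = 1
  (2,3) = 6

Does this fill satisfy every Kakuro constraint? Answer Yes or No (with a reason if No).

Yes

Across: 8+3+2=13; 4+1+6=11. Down: 8+4=12; 3+1=4; 2+6=8. No digit repeats within any run.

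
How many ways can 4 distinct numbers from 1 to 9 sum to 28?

2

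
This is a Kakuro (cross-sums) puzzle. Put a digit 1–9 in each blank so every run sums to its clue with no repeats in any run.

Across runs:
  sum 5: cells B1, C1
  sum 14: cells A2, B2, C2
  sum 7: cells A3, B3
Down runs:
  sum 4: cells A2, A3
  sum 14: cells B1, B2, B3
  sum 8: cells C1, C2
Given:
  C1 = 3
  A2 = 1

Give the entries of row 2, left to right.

1, 8, 5

4 in 2 cells must be {1,3}.
B1 = 5 − 3 = 2 completes the 5 across.
C2 = 8 − 3 = 5 completes the 8 down.
A3 = 4 − 1 = 3 completes the 4 down.
B3 = 7 − 3 = 4 completes the 7 across.
B2 = 14 − 6 = 8 completes the 14 across.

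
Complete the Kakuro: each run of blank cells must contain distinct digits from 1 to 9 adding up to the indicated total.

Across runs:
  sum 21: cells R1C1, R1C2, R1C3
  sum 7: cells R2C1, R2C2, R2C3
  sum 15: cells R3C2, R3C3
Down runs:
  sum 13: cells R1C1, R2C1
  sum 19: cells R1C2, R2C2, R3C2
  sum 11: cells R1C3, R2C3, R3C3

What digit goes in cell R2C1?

4

7 in 3 cells must be {1,2,4}.
Only 4 fits R2C1 under both its across sum 7 and down sum 13.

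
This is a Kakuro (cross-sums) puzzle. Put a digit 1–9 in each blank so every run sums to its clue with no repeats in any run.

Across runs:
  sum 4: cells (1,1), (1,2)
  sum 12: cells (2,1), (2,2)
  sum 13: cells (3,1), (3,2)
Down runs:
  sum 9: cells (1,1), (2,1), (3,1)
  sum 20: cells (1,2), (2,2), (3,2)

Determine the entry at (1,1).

1

4 in 2 cells must be {1,3}.
The 4 across and the 20 down share only 3, so (1,2) = 3.
(1,1) = 4 − 3 = 1 completes the 4 across.
Nothing is forced directly, so branch on (2,1), whose candidates are 3 or 5. If (2,1) = 5: then (2,2) would have to be in {7} for the 12 across but in {8,9} for the 20 down — contradiction. So (2,1) = 3.
(2,2) = 12 − 3 = 9 completes the 12 across.
(3,1) = 9 − 4 = 5 completes the 9 down.
(3,2) = 13 − 5 = 8 completes the 13 across.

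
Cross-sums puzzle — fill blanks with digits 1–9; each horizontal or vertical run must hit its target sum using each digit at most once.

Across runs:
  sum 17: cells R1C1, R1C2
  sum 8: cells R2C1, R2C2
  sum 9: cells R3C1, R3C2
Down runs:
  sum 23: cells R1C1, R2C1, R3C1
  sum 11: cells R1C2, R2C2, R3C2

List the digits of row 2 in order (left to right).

6 2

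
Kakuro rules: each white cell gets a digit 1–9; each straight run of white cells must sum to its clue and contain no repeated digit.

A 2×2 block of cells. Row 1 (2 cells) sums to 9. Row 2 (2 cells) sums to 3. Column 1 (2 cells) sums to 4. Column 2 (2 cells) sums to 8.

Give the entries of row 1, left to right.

3 in 2 cells must be {1,2}; 4 in 2 cells must be {1,3}.
The 3 across and the 4 down share only 1, so (2,1) = 1.
(2,2) = 3 − 1 = 2 completes the 3 across.
(1,1) = 4 − 1 = 3 completes the 4 down.
(1,2) = 9 − 3 = 6 completes the 9 across.

3, 6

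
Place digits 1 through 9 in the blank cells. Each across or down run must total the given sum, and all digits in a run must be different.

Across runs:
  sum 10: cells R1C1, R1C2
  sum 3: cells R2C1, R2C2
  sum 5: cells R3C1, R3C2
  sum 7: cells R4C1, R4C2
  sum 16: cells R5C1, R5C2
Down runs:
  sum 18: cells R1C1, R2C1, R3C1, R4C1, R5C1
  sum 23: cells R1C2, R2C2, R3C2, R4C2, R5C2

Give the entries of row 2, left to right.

3 in 2 cells must be {1,2}; 16 in 2 cells must be {7,9}.
Only 7 fits R5C1 under both its across sum 16 and down sum 18.
R5C2 = 16 − 7 = 9 completes the 16 across.
Nothing is forced directly, so branch on R1C1, whose candidates are 1 or 2 or 3. If R1C1 = 1: then R1C2 would have to be in {9} for the 10 across but in {1,2,3,4,5,6,7,8} for the 23 down — contradiction. If R1C1 = 2: that forces R1C2 = 8, R2C1 = 1, R2C2 = 2, R3C1 = 3, after which R3C2 would have to be in {2} for the 5 across but in {1,3} for the 23 down — contradiction. So R1C1 = 3.
R1C2 = 10 − 3 = 7 completes the 10 across.
No cell is forced outright now. R2C1 can only be 1 or 2 (the digits allowed by both its 3 across and its 18 down). If R2C1 = 1: that forces R2C2 = 2, R3C1 = 2, after which R3C2 would have to be in {3} for the 5 across but in {1,4} for the 23 down — contradiction. So R2C1 = 2.
R2C2 = 3 − 2 = 1 completes the 3 across.

2 1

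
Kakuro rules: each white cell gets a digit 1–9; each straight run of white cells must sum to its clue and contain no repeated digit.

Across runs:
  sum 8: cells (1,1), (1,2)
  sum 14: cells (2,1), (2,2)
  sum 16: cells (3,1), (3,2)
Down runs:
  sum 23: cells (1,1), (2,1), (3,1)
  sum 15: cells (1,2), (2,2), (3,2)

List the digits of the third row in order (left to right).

9 7

16 in 2 cells must be {7,9}; 23 in 3 cells must be {6,8,9}.
The 8 across and the 23 down share only 6, so (1,1) = 6.
(1,2) = 8 − 6 = 2 completes the 8 across.
Given what's placed, (3,1) must be 9 to fit the 16 across and 23 down.
(3,2) = 16 − 9 = 7 completes the 16 across.
(2,1) = 23 − 15 = 8 completes the 23 down.
(2,2) = 14 − 8 = 6 completes the 14 across.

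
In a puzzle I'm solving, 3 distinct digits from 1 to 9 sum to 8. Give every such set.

{1,2,5}; {1,3,4}

3 distinct digits from 1–9 sum between 6 and 24.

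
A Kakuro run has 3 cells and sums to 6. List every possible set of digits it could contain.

{1,2,3}

3 distinct digits from 1–9 sum between 6 and 24.
Only one set works: {1,2,3}.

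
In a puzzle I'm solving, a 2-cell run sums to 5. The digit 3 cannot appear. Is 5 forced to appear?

The only way to make 5 from 2 distinct digits under that restriction is {1,4}, which does not contain 5.

No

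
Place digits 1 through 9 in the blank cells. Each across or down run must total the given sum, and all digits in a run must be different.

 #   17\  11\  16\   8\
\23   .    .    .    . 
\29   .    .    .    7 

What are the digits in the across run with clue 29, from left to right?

29 in 4 cells must be {5,7,8,9}; 17 in 2 cells must be {8,9}; 16 in 2 cells must be {7,9}.
R1C4 = 8 − 7 = 1 completes the 8 down.
Given what's placed, R2C3 must be 9 to fit the 29 across and 16 down.
R1C3 = 16 − 9 = 7 completes the 16 down.
R2C1 = 8: the only remaining digit allowed by both the 29 across and the 17 down.
R2C2 = 29 − 24 = 5 completes the 29 across.
R1C1 = 17 − 8 = 9 completes the 17 down.
R1C2 = 23 − 17 = 6 completes the 23 across.

8 5 9 7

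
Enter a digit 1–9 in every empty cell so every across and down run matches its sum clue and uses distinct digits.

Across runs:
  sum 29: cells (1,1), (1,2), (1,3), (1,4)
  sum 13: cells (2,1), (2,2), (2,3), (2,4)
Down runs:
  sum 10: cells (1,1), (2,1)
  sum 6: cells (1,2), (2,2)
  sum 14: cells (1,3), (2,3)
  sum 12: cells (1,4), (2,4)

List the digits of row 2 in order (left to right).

3 1 5 4

29 in 4 cells must be {5,7,8,9}.
Only 5 fits (1,2) under both its across sum 29 and down sum 6.
(2,2) = 6 − 5 = 1 completes the 6 down.
Nothing is forced directly, so branch on (1,3), whose candidates are 8 or 9. If (1,3) = 8: that forces (2,3) = 6, (2,4) = 4, after which (1,4) would have to be in {7,9} for the 29 across but in {8} for the 12 down — contradiction. So (1,3) = 9.
(2,3) = 14 − 9 = 5 completes the 14 down.
No cell is forced outright now. (2,1) can only be 3 or 4 (the digits allowed by both its 13 across and its 10 down). If (2,1) = 4: then (1,1) would have to be in {7,8} for the 29 across but in {6} for the 10 down — contradiction. So (2,1) = 3.
(1,1) = 10 − 3 = 7 completes the 10 down.
(1,4) = 29 − 21 = 8 completes the 29 across.
(2,4) = 13 − 9 = 4 completes the 13 across.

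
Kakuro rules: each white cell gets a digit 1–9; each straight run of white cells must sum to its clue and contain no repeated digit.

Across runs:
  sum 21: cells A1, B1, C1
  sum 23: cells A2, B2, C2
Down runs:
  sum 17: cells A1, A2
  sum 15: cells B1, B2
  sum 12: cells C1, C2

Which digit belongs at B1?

23 in 3 cells must be {6,8,9}; 17 in 2 cells must be {8,9}.
Nothing is forced directly, so branch on C2, whose candidates are 8 or 9. If C2 = 9: then C1 would have to be in {4,5,6,7,8,9} for the 21 across but in {3} for the 12 down — contradiction. So C2 = 8.
C1 = 12 − 8 = 4 completes the 12 down.
Given what's placed, A2 must be 9 to fit the 23 across and 17 down.
B2 = 23 − 17 = 6 completes the 23 across.
A1 = 17 − 9 = 8 completes the 17 down.
B1 = 21 − 12 = 9 completes the 21 across.

9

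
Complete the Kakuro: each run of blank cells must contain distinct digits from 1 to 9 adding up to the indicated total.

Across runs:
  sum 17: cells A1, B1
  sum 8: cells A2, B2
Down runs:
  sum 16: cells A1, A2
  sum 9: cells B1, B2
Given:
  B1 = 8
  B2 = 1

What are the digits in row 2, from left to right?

17 in 2 cells must be {8,9}; 16 in 2 cells must be {7,9}.
A1 = 17 − 8 = 9 completes the 17 across.
A2 = 8 − 1 = 7 completes the 8 across.

7 1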